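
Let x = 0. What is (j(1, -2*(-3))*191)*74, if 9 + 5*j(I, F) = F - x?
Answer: -42402/5 ≈ -8480.4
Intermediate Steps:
j(I, F) = -9/5 + F/5 (j(I, F) = -9/5 + (F - 1*0)/5 = -9/5 + (F + 0)/5 = -9/5 + F/5)
(j(1, -2*(-3))*191)*74 = ((-9/5 + (-2*(-3))/5)*191)*74 = ((-9/5 + (⅕)*6)*191)*74 = ((-9/5 + 6/5)*191)*74 = -⅗*191*74 = -573/5*74 = -42402/5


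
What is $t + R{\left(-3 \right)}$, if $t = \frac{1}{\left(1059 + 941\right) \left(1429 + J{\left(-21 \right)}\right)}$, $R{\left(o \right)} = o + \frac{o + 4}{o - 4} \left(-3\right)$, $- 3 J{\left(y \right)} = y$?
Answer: $- \frac{51695993}{20104000} \approx -2.5714$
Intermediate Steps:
$J{\left(y \right)} = - \frac{y}{3}$
$R{\left(o \right)} = o - \frac{3 \left(4 + o\right)}{-4 + o}$ ($R{\left(o \right)} = o + \frac{4 + o}{-4 + o} \left(-3\right) = o - \frac{3 \left(4 + o\right)}{-4 + o}$)
$t = \frac{1}{2872000}$ ($t = \frac{1}{\left(1059 + 941\right) \left(1429 - -7\right)} = \frac{1}{2000 \left(1429 + 7\right)} = \frac{1}{2000 \cdot 1436} = \frac{1}{2872000} \approx 3.4819 \cdot 10^{-7}$)
$t + R{\left(-3 \right)} = \frac{1}{2872000} + \frac{-12 + \left(-3\right)^{2} - -21}{-4 - 3} = \frac{1}{2872000} + \frac{-12 + 9 + 21}{-7} = \frac{1}{2872000} - \frac{18}{7} = - \frac{51695993}{20104000}$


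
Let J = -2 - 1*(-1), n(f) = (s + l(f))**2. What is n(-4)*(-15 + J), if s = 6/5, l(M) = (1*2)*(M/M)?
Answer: -4096/25 ≈ -163.84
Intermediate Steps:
l(M) = 2 (l(M) = 2*1 = 2)
s = 6/5 (s = 6*(1/5) = 6/5 ≈ 1.2000)
n(f) = 256/25 (n(f) = (6/5 + 2)**2 = (16/5)**2 = 256/25)
J = -1 (J = -2 + 1 = -1)
n(-4)*(-15 + J) = 256*(-15 - 1)/25 = (256/25)*(-16) = -4096/25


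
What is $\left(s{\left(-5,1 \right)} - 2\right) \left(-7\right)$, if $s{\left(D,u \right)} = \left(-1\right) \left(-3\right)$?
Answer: $-7$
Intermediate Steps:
$s{\left(D,u \right)} = 3$
$\left(s{\left(-5,1 \right)} - 2\right) \left(-7\right) = \left(3 - 2\right) \left(-7\right) = 1 \left(-7\right) = -7$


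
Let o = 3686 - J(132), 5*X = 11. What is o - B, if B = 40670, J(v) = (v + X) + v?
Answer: -186251/5 ≈ -37250.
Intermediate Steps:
X = 11/5 (X = (1/5)*11 = 11/5 ≈ 2.2000)
J(v) = 11/5 + 2*v (J(v) = (v + 11/5) + v = (11/5 + v) + v = 11/5 + 2*v)
o = 17099/5 (o = 3686 - (11/5 + 2*132) = 3686 - (11/5 + 264) = 3686 - 1*1331/5 = 3686 - 1331/5 = 17099/5 ≈ 3419.8)
o - B = 17099/5 - 1*40670 = 17099/5 - 40670 = -186251/5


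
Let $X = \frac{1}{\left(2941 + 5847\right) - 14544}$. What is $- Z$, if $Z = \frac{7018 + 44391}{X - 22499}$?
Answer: $\frac{295910204}{129504245} \approx 2.2849$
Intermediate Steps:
$X = - \frac{1}{5756}$ ($X = \frac{1}{8788 - 14544} = \frac{1}{-5756} = - \frac{1}{5756} \approx -0.00017373$)
$Z = - \frac{295910204}{129504245}$ ($Z = \frac{7018 + 44391}{- \frac{1}{5756} - 22499} = \frac{51409}{- \frac{129504245}{5756}} = 51409 \left(- \frac{5756}{129504245}\right) = - \frac{295910204}{129504245} \approx -2.2849$)
$- Z = \left(-1\right) \left(- \frac{295910204}{129504245}\right) = \frac{295910204}{129504245}$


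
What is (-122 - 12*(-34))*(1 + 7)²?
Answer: 18304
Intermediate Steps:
(-122 - 12*(-34))*(1 + 7)² = (-122 + 408)*8² = 286*64 = 18304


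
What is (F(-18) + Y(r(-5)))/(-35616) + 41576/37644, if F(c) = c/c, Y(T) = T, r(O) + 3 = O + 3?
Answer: 30852529/27931848 ≈ 1.1046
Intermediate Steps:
r(O) = O (r(O) = -3 + (O + 3) = -3 + (3 + O) = O)
F(c) = 1
(F(-18) + Y(r(-5)))/(-35616) + 41576/37644 = (1 - 5)/(-35616) + 41576/37644 = -4*(-1/35616) + 41576*(1/37644) = 1/8904 + 10394/9411 = 30852529/27931848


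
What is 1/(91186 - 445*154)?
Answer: 1/22656 ≈ 4.4138e-5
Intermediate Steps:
1/(91186 - 445*154) = 1/(91186 - 68530) = 1/22656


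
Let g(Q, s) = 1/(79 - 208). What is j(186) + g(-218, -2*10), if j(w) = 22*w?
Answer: 527867/129 ≈ 4092.0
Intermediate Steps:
g(Q, s) = -1/129 (g(Q, s) = 1/(-129) = -1/129)
j(186) + g(-218, -2*10) = 22*186 - 1/129 = 4092 - 1/129 = 527867/129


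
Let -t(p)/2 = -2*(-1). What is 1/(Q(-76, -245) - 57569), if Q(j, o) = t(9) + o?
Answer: -1/57818 ≈ -1.7296e-5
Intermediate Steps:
t(p) = -4 (t(p) = -(-4)*(-1) = -2*2 = -4)
Q(j, o) = -4 + o
1/(Q(-76, -245) - 57569) = 1/((-4 - 245) - 57569) = 1/(-249 - 57569) = 1/(-57818) = -1/57818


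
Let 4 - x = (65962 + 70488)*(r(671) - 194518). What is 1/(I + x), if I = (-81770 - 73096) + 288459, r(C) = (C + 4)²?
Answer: -1/35627916553 ≈ -2.8068e-11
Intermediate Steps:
r(C) = (4 + C)²
x = -35628050146 (x = 4 - (65962 + 70488)*((4 + 671)² - 194518) = 4 - 136450*(675² - 194518) = 4 - 136450*(455625 - 194518) = 4 - 136450*261107 = 4 - 1*35628050150 = 4 - 35628050150 = -35628050146)
I = 133593 (I = -154866 + 288459 = 133593)
1/(I + x) = 1/(133593 - 35628050146) = 1/(-35627916553) = -1/35627916553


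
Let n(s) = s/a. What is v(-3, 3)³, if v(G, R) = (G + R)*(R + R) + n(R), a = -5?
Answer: -27/125 ≈ -0.21600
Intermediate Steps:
n(s) = -s/5 (n(s) = s/(-5) = s*(-⅕) = -s/5)
v(G, R) = -R/5 + 2*R*(G + R) (v(G, R) = (G + R)*(R + R) - R/5 = (G + R)*(2*R) - R/5 = 2*R*(G + R) - R/5 = -R/5 + 2*R*(G + R))
v(-3, 3)³ = ((⅕)*3*(-1 + 10*(-3) + 10*3))³ = ((⅕)*3*(-1 - 30 + 30))³ = ((⅕)*3*(-1))³ = (-⅗)³ = -27/125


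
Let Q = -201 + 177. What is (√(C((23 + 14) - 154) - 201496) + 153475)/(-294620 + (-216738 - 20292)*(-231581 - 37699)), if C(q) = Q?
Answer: 30695/12765428756 + I*√12595/15956785945 ≈ 2.4045e-6 + 7.0332e-9*I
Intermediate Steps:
Q = -24
C(q) = -24
(√(C((23 + 14) - 154) - 201496) + 153475)/(-294620 + (-216738 - 20292)*(-231581 - 37699)) = (√(-24 - 201496) + 153475)/(-294620 + (-216738 - 20292)*(-231581 - 37699)) = (√(-201520) + 153475)/(-294620 - 237030*(-269280)) = (4*I*√12595 + 153475)/(-294620 + 63827438400) = (153475 + 4*I*√12595)/63827143780 = (153475 + 4*I*√12595)*(1/63827143780) = 30695/12765428756 + I*√12595/15956785945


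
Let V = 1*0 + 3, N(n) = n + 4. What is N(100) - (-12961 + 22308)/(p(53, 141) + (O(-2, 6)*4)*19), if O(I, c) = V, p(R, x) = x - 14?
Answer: 27573/355 ≈ 77.670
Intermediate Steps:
p(R, x) = -14 + x
N(n) = 4 + n
V = 3 (V = 0 + 3 = 3)
O(I, c) = 3
N(100) - (-12961 + 22308)/(p(53, 141) + (O(-2, 6)*4)*19) = (4 + 100) - (-12961 + 22308)/((-14 + 141) + (3*4)*19) = 104 - 9347/(127 + 12*19) = 104 - 9347/(127 + 228) = 104 - 9347/355 = 27573/355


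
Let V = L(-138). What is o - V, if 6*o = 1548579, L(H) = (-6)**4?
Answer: 513601/2 ≈ 2.5680e+5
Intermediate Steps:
L(H) = 1296
V = 1296
o = 516193/2 (o = (1/6)*1548579 = 516193/2 ≈ 2.5810e+5)
o - V = 516193/2 - 1*1296 = 516193/2 - 1296 = 513601/2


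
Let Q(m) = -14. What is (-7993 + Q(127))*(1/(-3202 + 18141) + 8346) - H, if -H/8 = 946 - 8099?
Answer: -999174795601/14939 ≈ -6.6884e+7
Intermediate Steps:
H = 57224 (H = -8*(946 - 8099) = -8*(-7153) = 57224)
(-7993 + Q(127))*(1/(-3202 + 18141) + 8346) - H = (-7993 - 14)*(1/(-3202 + 18141) + 8346) - 1*57224 = -8007*(1/14939 + 8346) - 57224 = -8007*124680895/14939 - 57224 = -998319926265/14939 - 57224 = -999174795601/14939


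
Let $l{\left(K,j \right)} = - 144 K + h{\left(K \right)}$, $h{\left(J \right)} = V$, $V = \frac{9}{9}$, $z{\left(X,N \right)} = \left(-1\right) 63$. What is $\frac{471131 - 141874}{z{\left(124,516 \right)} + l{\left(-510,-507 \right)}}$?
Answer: $\frac{329257}{73378} \approx 4.4871$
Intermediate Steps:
$z{\left(X,N \right)} = -63$
$V = 1$ ($V = 9 \cdot \frac{1}{9} = 1$)
$h{\left(J \right)} = 1$
$l{\left(K,j \right)} = 1 - 144 K$ ($l{\left(K,j \right)} = - 144 K + 1 = 1 - 144 K$)
$\frac{471131 - 141874}{z{\left(124,516 \right)} + l{\left(-510,-507 \right)}} = \frac{471131 - 141874}{-63 + \left(1 - -73440\right)} = \frac{329257}{-63 + \left(1 + 73440\right)} = \frac{329257}{-63 + 73441} = \frac{329257}{73378}$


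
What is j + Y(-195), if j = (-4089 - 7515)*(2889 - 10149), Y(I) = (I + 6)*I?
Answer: 84281895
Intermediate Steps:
Y(I) = I*(6 + I) (Y(I) = (6 + I)*I = I*(6 + I))
j = 84245040 (j = -11604*(-7260) = 84245040)
j + Y(-195) = 84245040 - 195*(6 - 195) = 84245040 - 195*(-189) = 84245040 + 36855 = 84281895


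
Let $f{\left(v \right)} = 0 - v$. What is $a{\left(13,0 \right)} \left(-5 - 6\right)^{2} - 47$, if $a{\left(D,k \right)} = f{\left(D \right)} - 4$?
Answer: $-2104$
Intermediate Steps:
$f{\left(v \right)} = - v$
$a{\left(D,k \right)} = -4 - D$ ($a{\left(D,k \right)} = - D - 4 = -4 - D$)
$a{\left(13,0 \right)} \left(-5 - 6\right)^{2} - 47 = \left(-4 - 13\right) \left(-5 - 6\right)^{2} - 47 = \left(-4 - 13\right) \left(-11\right)^{2} - 47 = \left(-17\right) 121 - 47 = -2057 - 47 = -2104$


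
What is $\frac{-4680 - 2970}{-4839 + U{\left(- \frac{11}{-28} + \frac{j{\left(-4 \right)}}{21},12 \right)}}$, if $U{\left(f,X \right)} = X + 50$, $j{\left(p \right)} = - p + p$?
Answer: $\frac{450}{281} \approx 1.6014$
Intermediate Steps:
$j{\left(p \right)} = 0$
$U{\left(f,X \right)} = 50 + X$
$\frac{-4680 - 2970}{-4839 + U{\left(- \frac{11}{-28} + \frac{j{\left(-4 \right)}}{21},12 \right)}} = \frac{-4680 - 2970}{-4839 + \left(50 + 12\right)} = - \frac{7650}{-4839 + 62} = - \frac{7650}{-4777} = \left(-7650\right) \left(- \frac{1}{4777}\right) = \frac{450}{281}$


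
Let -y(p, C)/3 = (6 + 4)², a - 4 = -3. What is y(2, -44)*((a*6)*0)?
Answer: 0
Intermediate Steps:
a = 1 (a = 4 - 3 = 1)
y(p, C) = -300 (y(p, C) = -3*(6 + 4)² = -3*10² = -3*100 = -300)
y(2, -44)*((a*6)*0) = -300*1*6*0 = -1800*0 = -300*0 = 0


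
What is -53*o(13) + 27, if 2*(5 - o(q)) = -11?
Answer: -1059/2 ≈ -529.50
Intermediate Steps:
o(q) = 21/2 (o(q) = 5 - ½*(-11) = 5 + 11/2 = 21/2)
-53*o(13) + 27 = -53*21/2 + 27 = -1113/2 + 27 = -1059/2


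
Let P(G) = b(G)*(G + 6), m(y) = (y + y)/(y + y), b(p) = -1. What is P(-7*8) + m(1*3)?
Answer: 51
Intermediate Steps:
m(y) = 1 (m(y) = (2*y)/((2*y)) = (2*y)*(1/(2*y)) = 1)
P(G) = -6 - G (P(G) = -(G + 6) = -(6 + G) = -6 - G)
P(-7*8) + m(1*3) = (-6 - (-7)*8) + 1 = (-6 - 1*(-56)) + 1 = (-6 + 56) + 1 = 50 + 1 = 51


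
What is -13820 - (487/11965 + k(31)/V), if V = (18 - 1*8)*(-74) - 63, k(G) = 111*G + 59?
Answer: -132739622461/9607895 ≈ -13816.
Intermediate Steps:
k(G) = 59 + 111*G
V = -803 (V = (18 - 8)*(-74) - 63 = 10*(-74) - 63 = -740 - 63 = -803)
-13820 - (487/11965 + k(31)/V) = -13820 - (487/11965 + (59 + 111*31)/(-803)) = -13820 - (487*(1/11965) + (59 + 3441)*(-1/803)) = -13820 - (487/11965 + 3500*(-1/803)) = -13820 - (487/11965 - 3500/803) = -13820 - 1*(-41486439/9607895) = -13820 + 41486439/9607895 = -132739622461/9607895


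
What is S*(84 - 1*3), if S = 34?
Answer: 2754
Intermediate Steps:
S*(84 - 1*3) = 34*(84 - 1*3) = 34*(84 - 3) = 34*81 = 2754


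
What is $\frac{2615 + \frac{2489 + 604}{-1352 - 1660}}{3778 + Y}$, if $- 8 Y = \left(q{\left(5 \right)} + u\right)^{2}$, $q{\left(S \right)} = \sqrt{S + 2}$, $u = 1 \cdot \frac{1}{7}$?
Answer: $\frac{95202432198636}{137565012657763} + \frac{900179147 \sqrt{7}}{137565012657763} \approx 0.69207$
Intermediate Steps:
$u = \frac{1}{7}$ ($u = 1 \cdot \frac{1}{7} = \frac{1}{7} \approx 0.14286$)
$q{\left(S \right)} = \sqrt{2 + S}$
$Y = - \frac{\left(\frac{1}{7} + \sqrt{7}\right)^{2}}{8}$ ($Y = - \frac{\left(\sqrt{2 + 5} + \frac{1}{7}\right)^{2}}{8} = - \frac{\left(\sqrt{7} + \frac{1}{7}\right)^{2}}{8} = - \frac{\left(\frac{1}{7} + \sqrt{7}\right)^{2}}{8} \approx -0.97204$)
$\frac{2615 + \frac{2489 + 604}{-1352 - 1660}}{3778 + Y} = \frac{2615 + \frac{2489 + 604}{-1352 - 1660}}{3778 - \left(\frac{43}{49} + \frac{\sqrt{7}}{28}\right)} = \frac{2615 + \frac{3093}{-3012}}{\frac{185079}{49} - \frac{\sqrt{7}}{28}} = \frac{2615 + 3093 \left(- \frac{1}{3012}\right)}{\frac{185079}{49} - \frac{\sqrt{7}}{28}} = \frac{2615 - \frac{1031}{1004}}{\frac{185079}{49} - \frac{\sqrt{7}}{28}} = \frac{2624429}{1004 \left(\frac{185079}{49} - \frac{\sqrt{7}}{28}\right)}$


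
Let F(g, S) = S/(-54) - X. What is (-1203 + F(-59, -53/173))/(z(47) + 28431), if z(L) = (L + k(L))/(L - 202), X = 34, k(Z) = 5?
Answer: -1791180155/41167886526 ≈ -0.043509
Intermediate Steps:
z(L) = (5 + L)/(-202 + L) (z(L) = (L + 5)/(L - 202) = (5 + L)/(-202 + L))
F(g, S) = -34 - S/54 (F(g, S) = S/(-54) - 1*34 = S*(-1/54) - 34 = -S/54 - 34 = -34 - S/54)
(-1203 + F(-59, -53/173))/(z(47) + 28431) = (-1203 + (-34 - (-53)/(54*173)))/((5 + 47)/(-202 + 47) + 28431) = (-1203 + (-34 - (-53)/(54*173)))/(52/(-155) + 28431) = (-1203 + (-34 - 1/54*(-53/173)))/(-1/155*52 + 28431) = (-1203 + (-34 + 53/9342))/(-52/155 + 28431) = (-1203 - 317575/9342)/(4406753/155) = -11556001/9342*155/4406753 = -1791180155/41167886526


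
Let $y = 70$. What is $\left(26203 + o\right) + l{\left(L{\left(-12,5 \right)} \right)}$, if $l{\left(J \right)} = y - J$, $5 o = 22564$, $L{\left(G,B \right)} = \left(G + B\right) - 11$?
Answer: $\frac{154019}{5} \approx 30804.0$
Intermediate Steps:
$L{\left(G,B \right)} = -11 + B + G$ ($L{\left(G,B \right)} = \left(B + G\right) - 11 = -11 + B + G$)
$o = \frac{22564}{5}$ ($o = \frac{1}{5} \cdot 22564 = \frac{22564}{5} \approx 4512.8$)
$l{\left(J \right)} = 70 - J$
$\left(26203 + o\right) + l{\left(L{\left(-12,5 \right)} \right)} = \left(26203 + \frac{22564}{5}\right) + \left(70 - \left(-11 + 5 - 12\right)\right) = \frac{153579}{5} + \left(70 - -18\right) = \frac{153579}{5} + \left(70 + 18\right) = \frac{153579}{5} + 88 = \frac{154019}{5}$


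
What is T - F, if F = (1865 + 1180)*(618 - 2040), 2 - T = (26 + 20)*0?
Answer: 4329992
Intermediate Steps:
T = 2 (T = 2 - (26 + 20)*0 = 2 - 46*0 = 2 - 1*0 = 2 + 0 = 2)
F = -4329990 (F = 3045*(-1422) = -4329990)
T - F = 2 - 1*(-4329990) = 2 + 4329990 = 4329992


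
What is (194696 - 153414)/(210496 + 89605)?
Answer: 41282/300101 ≈ 0.13756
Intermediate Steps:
(194696 - 153414)/(210496 + 89605) = 41282/300101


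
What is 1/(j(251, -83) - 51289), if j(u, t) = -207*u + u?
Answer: -1/102995 ≈ -9.7092e-6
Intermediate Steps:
j(u, t) = -206*u
1/(j(251, -83) - 51289) = 1/(-206*251 - 51289) = 1/(-51706 - 51289) = 1/(-102995) = -1/102995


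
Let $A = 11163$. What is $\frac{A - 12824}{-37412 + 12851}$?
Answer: $\frac{1661}{24561} \approx 0.067628$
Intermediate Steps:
$\frac{A - 12824}{-37412 + 12851} = \frac{11163 - 12824}{-37412 + 12851} = - \frac{1661}{-24561} = \left(-1661\right) \left(- \frac{1}{24561}\right) = \frac{1661}{24561}$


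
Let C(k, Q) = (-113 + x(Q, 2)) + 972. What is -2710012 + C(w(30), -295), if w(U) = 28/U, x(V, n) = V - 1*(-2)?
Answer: -2709446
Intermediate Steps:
x(V, n) = 2 + V (x(V, n) = V + 2 = 2 + V)
C(k, Q) = 861 + Q (C(k, Q) = (-113 + (2 + Q)) + 972 = (-111 + Q) + 972 = 861 + Q)
-2710012 + C(w(30), -295) = -2710012 + (861 - 295) = -2710012 + 566 = -2709446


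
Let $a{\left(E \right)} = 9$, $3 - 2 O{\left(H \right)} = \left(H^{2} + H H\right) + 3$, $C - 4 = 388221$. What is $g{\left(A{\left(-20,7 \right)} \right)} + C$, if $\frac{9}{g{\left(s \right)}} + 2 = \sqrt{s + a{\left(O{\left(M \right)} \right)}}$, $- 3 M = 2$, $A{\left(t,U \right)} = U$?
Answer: $\frac{776459}{2} \approx 3.8823 \cdot 10^{5}$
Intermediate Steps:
$C = 388225$ ($C = 4 + 388221 = 388225$)
$M = - \frac{2}{3}$ ($M = \left(- \frac{1}{3}\right) 2 = - \frac{2}{3} \approx -0.66667$)
$O{\left(H \right)} = - H^{2}$ ($O{\left(H \right)} = \frac{3}{2} - \frac{\left(H^{2} + H H\right) + 3}{2} = \frac{3}{2} - \frac{\left(H^{2} + H^{2}\right) + 3}{2} = \frac{3}{2} - \frac{2 H^{2} + 3}{2} = \frac{3}{2} - \frac{3 + 2 H^{2}}{2} = \frac{3}{2} - \left(\frac{3}{2} + H^{2}\right) = - H^{2}$)
$g{\left(s \right)} = \frac{9}{-2 + \sqrt{9 + s}}$ ($g{\left(s \right)} = \frac{9}{-2 + \sqrt{s + 9}} = \frac{9}{-2 + \sqrt{9 + s}}$)
$g{\left(A{\left(-20,7 \right)} \right)} + C = \frac{9}{-2 + \sqrt{9 + 7}} + 388225 = \frac{9}{-2 + \sqrt{16}} + 388225 = \frac{9}{-2 + 4} + 388225 = \frac{9}{2} + 388225 = \frac{776459}{2}$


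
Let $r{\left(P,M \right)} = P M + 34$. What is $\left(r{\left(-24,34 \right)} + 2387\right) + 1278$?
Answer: $2883$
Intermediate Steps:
$r{\left(P,M \right)} = 34 + M P$ ($r{\left(P,M \right)} = M P + 34 = 34 + M P$)
$\left(r{\left(-24,34 \right)} + 2387\right) + 1278 = \left(\left(34 + 34 \left(-24\right)\right) + 2387\right) + 1278 = \left(\left(34 - 816\right) + 2387\right) + 1278 = \left(-782 + 2387\right) + 1278 = 1605 + 1278 = 2883$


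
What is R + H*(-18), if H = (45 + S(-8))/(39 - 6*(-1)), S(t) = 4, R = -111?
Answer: -653/5 ≈ -130.60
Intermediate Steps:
H = 49/45 (H = (45 + 4)/(39 - 6*(-1)) = 49/(39 + 6) = 49/45 ≈ 1.0889)
R + H*(-18) = -111 + (49/45)*(-18) = -111 - 98/5 = -653/5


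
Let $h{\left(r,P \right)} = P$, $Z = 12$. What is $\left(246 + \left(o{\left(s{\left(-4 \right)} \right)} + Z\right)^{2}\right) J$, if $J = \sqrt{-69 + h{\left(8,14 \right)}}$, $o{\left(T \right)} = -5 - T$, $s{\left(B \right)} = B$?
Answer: $367 i \sqrt{55} \approx 2721.7 i$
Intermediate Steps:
$J = i \sqrt{55}$ ($J = \sqrt{-69 + 14} = \sqrt{-55} = i \sqrt{55} \approx 7.4162 i$)
$\left(246 + \left(o{\left(s{\left(-4 \right)} \right)} + Z\right)^{2}\right) J = \left(246 + \left(\left(-5 - -4\right) + 12\right)^{2}\right) i \sqrt{55} = \left(246 + \left(\left(-5 + 4\right) + 12\right)^{2}\right) i \sqrt{55} = \left(246 + \left(-1 + 12\right)^{2}\right) i \sqrt{55} = \left(246 + 11^{2}\right) i \sqrt{55} = \left(246 + 121\right) i \sqrt{55} = 367 i \sqrt{55}$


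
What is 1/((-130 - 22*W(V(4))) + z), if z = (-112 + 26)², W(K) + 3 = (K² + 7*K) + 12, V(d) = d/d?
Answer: 1/6892 ≈ 0.00014510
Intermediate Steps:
V(d) = 1
W(K) = 9 + K² + 7*K (W(K) = -3 + ((K² + 7*K) + 12) = -3 + (12 + K² + 7*K) = 9 + K² + 7*K)
z = 7396 (z = (-86)² = 7396)
1/((-130 - 22*W(V(4))) + z) = 1/((-130 - 22*(9 + 1² + 7*1)) + 7396) = 1/((-130 - 22*(9 + 1 + 7)) + 7396) = 1/((-130 - 22*17) + 7396) = 1/((-130 - 374) + 7396) = 1/(-504 + 7396) = 1/6892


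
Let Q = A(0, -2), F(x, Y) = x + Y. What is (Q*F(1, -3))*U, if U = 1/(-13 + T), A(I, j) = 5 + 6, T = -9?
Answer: 1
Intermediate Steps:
F(x, Y) = Y + x
A(I, j) = 11
Q = 11
U = -1/22 (U = 1/(-13 - 9) = 1/(-22) = -1/22 ≈ -0.045455)
(Q*F(1, -3))*U = (11*(-3 + 1))*(-1/22) = (11*(-2))*(-1/22) = -22*(-1/22) = 1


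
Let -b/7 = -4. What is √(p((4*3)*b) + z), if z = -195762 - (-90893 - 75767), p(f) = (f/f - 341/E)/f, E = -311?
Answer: 47*I*√2247741615/13062 ≈ 170.59*I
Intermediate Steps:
b = 28 (b = -7*(-4) = 28)
p(f) = 652/(311*f) (p(f) = (f/f - 341/(-311))/f = (1 - 341*(-1/311))/f = (1 + 341/311)/f = 652/(311*f))
z = -29102 (z = -195762 - 1*(-166660) = -195762 + 166660 = -29102)
√(p((4*3)*b) + z) = √(652/(311*(((4*3)*28))) - 29102) = √(652/(311*((12*28))) - 29102) = √((652/311)/336 - 29102) = √((652/311)*(1/336) - 29102) = √(163/26124 - 29102) = √(-760260485/26124) = 47*I*√2247741615/13062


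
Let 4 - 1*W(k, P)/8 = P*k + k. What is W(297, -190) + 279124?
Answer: 728220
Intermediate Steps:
W(k, P) = 32 - 8*k - 8*P*k (W(k, P) = 32 - 8*(P*k + k) = 32 - 8*(k + P*k) = 32 + (-8*k - 8*P*k) = 32 - 8*k - 8*P*k)
W(297, -190) + 279124 = (32 - 8*297 - 8*(-190)*297) + 279124 = (32 - 2376 + 451440) + 279124 = 449096 + 279124 = 728220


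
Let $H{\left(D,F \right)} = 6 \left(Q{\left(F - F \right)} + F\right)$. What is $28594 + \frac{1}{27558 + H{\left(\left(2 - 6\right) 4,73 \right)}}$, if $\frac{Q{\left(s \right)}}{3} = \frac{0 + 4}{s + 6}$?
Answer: $\frac{800860753}{28008} \approx 28594.0$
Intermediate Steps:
$Q{\left(s \right)} = \frac{12}{6 + s}$ ($Q{\left(s \right)} = 3 \frac{0 + 4}{s + 6} = 3 \frac{4}{6 + s} = \frac{12}{6 + s}$)
$H{\left(D,F \right)} = 12 + 6 F$ ($H{\left(D,F \right)} = 6 \left(\frac{12}{6 + \left(F - F\right)} + F\right) = 6 \left(\frac{12}{6 + 0} + F\right) = 6 \left(\frac{12}{6} + F\right) = 6 \left(12 \cdot \frac{1}{6} + F\right) = 6 \left(2 + F\right) = 12 + 6 F$)
$28594 + \frac{1}{27558 + H{\left(\left(2 - 6\right) 4,73 \right)}} = 28594 + \frac{1}{27558 + \left(12 + 6 \cdot 73\right)} = 28594 + \frac{1}{27558 + \left(12 + 438\right)} = 28594 + \frac{1}{27558 + 450} = 28594 + \frac{1}{28008} = \frac{800860753}{28008}$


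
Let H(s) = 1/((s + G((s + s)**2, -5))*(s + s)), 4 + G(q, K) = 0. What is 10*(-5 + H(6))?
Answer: -595/12 ≈ -49.583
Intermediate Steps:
G(q, K) = -4 (G(q, K) = -4 + 0 = -4)
H(s) = 1/(2*s*(-4 + s)) (H(s) = 1/((s - 4)*(s + s)) = 1/((-4 + s)*(2*s)) = 1/(2*s*(-4 + s)))
10*(-5 + H(6)) = 10*(-5 + (1/2)/(6*(-4 + 6))) = 10*(-5 + (1/2)*(1/6)/2) = 10*(-5 + (1/2)*(1/6)*(1/2)) = 10*(-5 + 1/24) = 10*(-119/24) = -595/12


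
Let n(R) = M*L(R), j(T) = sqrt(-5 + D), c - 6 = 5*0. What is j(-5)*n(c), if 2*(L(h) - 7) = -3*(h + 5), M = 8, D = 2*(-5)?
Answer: -76*I*sqrt(15) ≈ -294.35*I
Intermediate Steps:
D = -10
L(h) = -1/2 - 3*h/2 (L(h) = 7 + (-3*(h + 5))/2 = 7 + (-3*(5 + h))/2 = 7 + (-15 - 3*h)/2 = 7 + (-15/2 - 3*h/2) = -1/2 - 3*h/2)
c = 6 (c = 6 + 5*0 = 6 + 0 = 6)
j(T) = I*sqrt(15) (j(T) = sqrt(-5 - 10) = sqrt(-15) = I*sqrt(15))
n(R) = -4 - 12*R (n(R) = 8*(-1/2 - 3*R/2) = -4 - 12*R)
j(-5)*n(c) = (I*sqrt(15))*(-4 - 12*6) = (I*sqrt(15))*(-4 - 72) = (I*sqrt(15))*(-76) = -76*I*sqrt(15)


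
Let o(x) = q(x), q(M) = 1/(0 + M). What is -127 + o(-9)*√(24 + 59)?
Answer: -127 - √83/9 ≈ -128.01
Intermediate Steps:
q(M) = 1/M
o(x) = 1/x
-127 + o(-9)*√(24 + 59) = -127 + √(24 + 59)/(-9) = -127 - √83/9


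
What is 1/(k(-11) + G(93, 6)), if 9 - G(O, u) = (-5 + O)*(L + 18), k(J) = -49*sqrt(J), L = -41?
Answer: 2033/4159500 + 49*I*sqrt(11)/4159500 ≈ 0.00048876 + 3.9071e-5*I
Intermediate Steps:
G(O, u) = -106 + 23*O (G(O, u) = 9 - (-5 + O)*(-41 + 18) = 9 - (-5 + O)*(-23) = 9 - (115 - 23*O) = 9 + (-115 + 23*O) = -106 + 23*O)
1/(k(-11) + G(93, 6)) = 1/(-49*I*sqrt(11) + (-106 + 23*93)) = 1/(-49*I*sqrt(11) + (-106 + 2139)) = 1/(-49*I*sqrt(11) + 2033) = 1/(2033 - 49*I*sqrt(11))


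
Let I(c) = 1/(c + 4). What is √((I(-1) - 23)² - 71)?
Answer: √3985/3 ≈ 21.042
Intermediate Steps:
I(c) = 1/(4 + c)
√((I(-1) - 23)² - 71) = √((1/(4 - 1) - 23)² - 71) = √((1/3 - 23)² - 71) = √((⅓ - 23)² - 71) = √((-68/3)² - 71) = √(4624/9 - 71) = √(3985/9) = √3985/3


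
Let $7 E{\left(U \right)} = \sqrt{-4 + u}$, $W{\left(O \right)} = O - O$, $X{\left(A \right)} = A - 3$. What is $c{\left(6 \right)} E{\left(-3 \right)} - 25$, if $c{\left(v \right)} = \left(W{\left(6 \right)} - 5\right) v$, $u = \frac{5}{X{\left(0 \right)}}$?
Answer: $-25 - \frac{10 i \sqrt{51}}{7} \approx -25.0 - 10.202 i$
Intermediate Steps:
$X{\left(A \right)} = -3 + A$
$u = - \frac{5}{3}$ ($u = \frac{5}{-3 + 0} = \frac{5}{-3} = 5 \left(- \frac{1}{3}\right) = - \frac{5}{3} \approx -1.6667$)
$W{\left(O \right)} = 0$
$c{\left(v \right)} = - 5 v$ ($c{\left(v \right)} = \left(0 - 5\right) v = - 5 v$)
$E{\left(U \right)} = \frac{i \sqrt{51}}{21}$ ($E{\left(U \right)} = \frac{\sqrt{-4 - \frac{5}{3}}}{7} = \frac{\sqrt{- \frac{17}{3}}}{7} = \frac{\frac{1}{3} i \sqrt{51}}{7} = \frac{i \sqrt{51}}{21}$)
$c{\left(6 \right)} E{\left(-3 \right)} - 25 = \left(-5\right) 6 \frac{i \sqrt{51}}{21} - 25 = - 30 \frac{i \sqrt{51}}{21} - 25 = - \frac{10 i \sqrt{51}}{7} - 25 = -25 - \frac{10 i \sqrt{51}}{7}$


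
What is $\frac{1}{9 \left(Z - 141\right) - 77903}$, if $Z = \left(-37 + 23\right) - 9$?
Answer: $- \frac{1}{79379} \approx -1.2598 \cdot 10^{-5}$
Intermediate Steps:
$Z = -23$ ($Z = -14 - 9 = -23$)
$\frac{1}{9 \left(Z - 141\right) - 77903} = \frac{1}{9 \left(-23 - 141\right) - 77903} = \frac{1}{9 \left(-164\right) - 77903} = \frac{1}{-1476 - 77903} = \frac{1}{-79379} = - \frac{1}{79379}$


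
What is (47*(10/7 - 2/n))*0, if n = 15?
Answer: 0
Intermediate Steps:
(47*(10/7 - 2/n))*0 = (47*(10/7 - 2/15))*0 = (47*(136/105))*0 = (6392/105)*0 = 0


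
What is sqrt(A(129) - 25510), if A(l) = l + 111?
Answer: 19*I*sqrt(70) ≈ 158.97*I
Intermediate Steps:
A(l) = 111 + l
sqrt(A(129) - 25510) = sqrt((111 + 129) - 25510) = sqrt(240 - 25510) = sqrt(-25270) = 19*I*sqrt(70)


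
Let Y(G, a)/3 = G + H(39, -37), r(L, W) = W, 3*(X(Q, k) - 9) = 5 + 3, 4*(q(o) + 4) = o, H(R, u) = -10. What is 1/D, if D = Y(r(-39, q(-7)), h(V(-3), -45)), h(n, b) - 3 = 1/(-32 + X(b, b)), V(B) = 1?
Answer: -4/189 ≈ -0.021164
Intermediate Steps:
q(o) = -4 + o/4
X(Q, k) = 35/3 (X(Q, k) = 9 + (5 + 3)/3 = 9 + (⅓)*8 = 9 + 8/3 = 35/3)
h(n, b) = 180/61 (h(n, b) = 3 + 1/(-32 + 35/3) = 3 + 1/(-61/3) = 3 - 3/61 = 180/61)
Y(G, a) = -30 + 3*G (Y(G, a) = 3*(G - 10) = 3*(-10 + G) = -30 + 3*G)
D = -189/4 (D = -30 + 3*(-4 + (¼)*(-7)) = -30 + 3*(-4 - 7/4) = -30 + 3*(-23/4) = -30 - 69/4 = -189/4 ≈ -47.250)
1/D = 1/(-189/4) = -4/189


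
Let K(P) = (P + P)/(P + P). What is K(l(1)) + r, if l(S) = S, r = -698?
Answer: -697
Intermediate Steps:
K(P) = 1 (K(P) = (2*P)/((2*P)) = (2*P)*(1/(2*P)) = 1)
K(l(1)) + r = 1 - 698 = -697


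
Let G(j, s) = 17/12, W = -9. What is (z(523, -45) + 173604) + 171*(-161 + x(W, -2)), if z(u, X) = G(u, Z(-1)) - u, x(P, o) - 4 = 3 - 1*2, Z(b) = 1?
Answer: 1756877/12 ≈ 1.4641e+5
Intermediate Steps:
G(j, s) = 17/12 (G(j, s) = 17*(1/12) = 17/12)
x(P, o) = 5 (x(P, o) = 4 + (3 - 1*2) = 4 + (3 - 2) = 4 + 1 = 5)
z(u, X) = 17/12 - u
(z(523, -45) + 173604) + 171*(-161 + x(W, -2)) = ((17/12 - 1*523) + 173604) + 171*(-161 + 5) = ((17/12 - 523) + 173604) + 171*(-156) = (-6259/12 + 173604) - 26676 = 2076989/12 - 26676 = 1756877/12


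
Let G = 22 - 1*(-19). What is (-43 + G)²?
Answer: 4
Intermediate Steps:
G = 41 (G = 22 + 19 = 41)
(-43 + G)² = (-43 + 41)² = (-2)² = 4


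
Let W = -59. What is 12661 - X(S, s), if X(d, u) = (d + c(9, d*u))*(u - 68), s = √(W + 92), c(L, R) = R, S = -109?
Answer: 8846 - 7303*√33 ≈ -33107.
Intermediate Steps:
s = √33 (s = √(-59 + 92) = √33 ≈ 5.7446)
X(d, u) = (-68 + u)*(d + d*u) (X(d, u) = (d + d*u)*(u - 68) = (d + d*u)*(-68 + u) = (-68 + u)*(d + d*u))
12661 - X(S, s) = 12661 - (-109)*(-68 + (√33)² - 67*√33) = 12661 - (-109)*(-68 + 33 - 67*√33) = 12661 - (-109)*(-35 - 67*√33) = 12661 - (3815 + 7303*√33) = 12661 + (-3815 - 7303*√33) = 8846 - 7303*√33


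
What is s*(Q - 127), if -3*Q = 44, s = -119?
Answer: 50575/3 ≈ 16858.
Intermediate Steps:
Q = -44/3 (Q = -⅓*44 = -44/3 ≈ -14.667)
s*(Q - 127) = -119*(-44/3 - 127) = -119*(-425/3) = 50575/3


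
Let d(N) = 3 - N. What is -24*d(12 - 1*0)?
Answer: 216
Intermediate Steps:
-24*d(12 - 1*0) = -24*(3 - (12 - 1*0)) = -24*(3 - (12 + 0)) = -24*(3 - 1*12) = -24*(3 - 12) = -24*(-9) = 216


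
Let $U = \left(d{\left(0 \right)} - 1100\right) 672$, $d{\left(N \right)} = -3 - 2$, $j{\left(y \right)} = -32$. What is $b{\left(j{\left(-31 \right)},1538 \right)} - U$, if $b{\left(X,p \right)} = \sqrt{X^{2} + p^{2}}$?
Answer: $742560 + 2 \sqrt{591617} \approx 7.441 \cdot 10^{5}$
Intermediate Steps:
$d{\left(N \right)} = -5$ ($d{\left(N \right)} = -3 - 2 = -5$)
$U = -742560$ ($U = \left(-5 - 1100\right) 672 = \left(-1105\right) 672 = -742560$)
$b{\left(j{\left(-31 \right)},1538 \right)} - U = \sqrt{\left(-32\right)^{2} + 1538^{2}} - -742560 = \sqrt{1024 + 2365444} + 742560 = \sqrt{2366468} + 742560 = 2 \sqrt{591617} + 742560 = 742560 + 2 \sqrt{591617}$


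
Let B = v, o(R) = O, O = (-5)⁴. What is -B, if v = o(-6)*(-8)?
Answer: 5000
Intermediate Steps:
O = 625
o(R) = 625
v = -5000 (v = 625*(-8) = -5000)
B = -5000
-B = -1*(-5000) = 5000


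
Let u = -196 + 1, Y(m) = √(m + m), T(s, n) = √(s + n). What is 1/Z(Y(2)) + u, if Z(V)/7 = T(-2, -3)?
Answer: -195 - I*√5/35 ≈ -195.0 - 0.063888*I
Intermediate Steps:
T(s, n) = √(n + s)
Y(m) = √2*√m (Y(m) = √(2*m) = √2*√m)
Z(V) = 7*I*√5 (Z(V) = 7*√(-3 - 2) = 7*√(-5) = 7*(I*√5) = 7*I*√5)
u = -195
1/Z(Y(2)) + u = 1/(7*I*√5) - 195 = -I*√5/35 - 195 = -195 - I*√5/35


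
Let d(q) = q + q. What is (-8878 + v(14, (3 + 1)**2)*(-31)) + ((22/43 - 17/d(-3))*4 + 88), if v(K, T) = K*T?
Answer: -2027960/129 ≈ -15721.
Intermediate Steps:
d(q) = 2*q
(-8878 + v(14, (3 + 1)**2)*(-31)) + ((22/43 - 17/d(-3))*4 + 88) = (-8878 + (14*(3 + 1)**2)*(-31)) + ((22/43 - 17/(2*(-3)))*4 + 88) = (-8878 + (14*4**2)*(-31)) + ((22*(1/43) - 17/(-6))*4 + 88) = (-8878 + (14*16)*(-31)) + ((22/43 - 17*(-1/6))*4 + 88) = (-8878 + 224*(-31)) + ((22/43 + 17/6)*4 + 88) = (-8878 - 6944) + ((863/258)*4 + 88) = -15822 + (1726/129 + 88) = -15822 + 13078/129 = -2027960/129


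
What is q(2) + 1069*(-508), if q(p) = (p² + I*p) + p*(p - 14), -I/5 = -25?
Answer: -542822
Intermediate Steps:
I = 125 (I = -5*(-25) = 125)
q(p) = p² + 125*p + p*(-14 + p) (q(p) = (p² + 125*p) + p*(p - 14) = (p² + 125*p) + p*(-14 + p) = p² + 125*p + p*(-14 + p))
q(2) + 1069*(-508) = 2*(111 + 2*2) + 1069*(-508) = 2*(111 + 4) - 543052 = 2*115 - 543052 = 230 - 543052 = -542822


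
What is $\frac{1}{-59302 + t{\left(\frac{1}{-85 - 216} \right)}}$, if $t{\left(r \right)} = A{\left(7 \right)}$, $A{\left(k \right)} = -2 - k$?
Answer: $- \frac{1}{59311} \approx -1.686 \cdot 10^{-5}$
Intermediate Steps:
$t{\left(r \right)} = -9$ ($t{\left(r \right)} = -2 - 7 = -9$)
$\frac{1}{-59302 + t{\left(\frac{1}{-85 - 216} \right)}} = \frac{1}{-59302 - 9} = \frac{1}{-59311} = - \frac{1}{59311}$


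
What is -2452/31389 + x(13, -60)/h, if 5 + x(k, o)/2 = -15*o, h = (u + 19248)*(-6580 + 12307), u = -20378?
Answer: -176936987/2257046971 ≈ -0.078393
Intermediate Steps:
h = -6471510 (h = (-20378 + 19248)*(-6580 + 12307) = -1130*5727 = -6471510)
x(k, o) = -10 - 30*o (x(k, o) = -10 + 2*(-15*o) = -10 - 30*o)
-2452/31389 + x(13, -60)/h = -2452/31389 + (-10 - 30*(-60))/(-6471510) = -2452*1/31389 + (-10 + 1800)*(-1/6471510) = -2452/31389 + 1790*(-1/6471510) = -2452/31389 - 179/647151 = -176936987/2257046971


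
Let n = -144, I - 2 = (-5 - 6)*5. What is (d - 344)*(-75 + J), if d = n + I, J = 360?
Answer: -154185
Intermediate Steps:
I = -53 (I = 2 + (-5 - 6)*5 = 2 - 11*5 = 2 - 55 = -53)
d = -197 (d = -144 - 53 = -197)
(d - 344)*(-75 + J) = (-197 - 344)*(-75 + 360) = -541*285 = -154185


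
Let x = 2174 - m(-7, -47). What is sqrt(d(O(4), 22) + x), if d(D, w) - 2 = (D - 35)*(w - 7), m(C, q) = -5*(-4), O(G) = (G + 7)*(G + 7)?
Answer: sqrt(3446) ≈ 58.703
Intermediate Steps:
O(G) = (7 + G)**2 (O(G) = (7 + G)*(7 + G) = (7 + G)**2)
m(C, q) = 20
d(D, w) = 2 + (-35 + D)*(-7 + w) (d(D, w) = 2 + (D - 35)*(w - 7) = 2 + (-35 + D)*(-7 + w))
x = 2154 (x = 2174 - 1*20 = 2174 - 20 = 2154)
sqrt(d(O(4), 22) + x) = sqrt((247 - 35*22 - 7*(7 + 4)**2 + (7 + 4)**2*22) + 2154) = sqrt((247 - 770 - 7*11**2 + 11**2*22) + 2154) = sqrt((247 - 770 - 7*121 + 121*22) + 2154) = sqrt((247 - 770 - 847 + 2662) + 2154) = sqrt(1292 + 2154) = sqrt(3446)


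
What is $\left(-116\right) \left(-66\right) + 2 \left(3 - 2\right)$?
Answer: $7658$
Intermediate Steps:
$\left(-116\right) \left(-66\right) + 2 \left(3 - 2\right) = 7656 + 2 \cdot 1 = 7656 + 2 = 7658$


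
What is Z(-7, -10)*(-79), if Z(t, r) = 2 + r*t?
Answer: -5688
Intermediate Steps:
Z(-7, -10)*(-79) = (2 - 10*(-7))*(-79) = (2 + 70)*(-79) = 72*(-79) = -5688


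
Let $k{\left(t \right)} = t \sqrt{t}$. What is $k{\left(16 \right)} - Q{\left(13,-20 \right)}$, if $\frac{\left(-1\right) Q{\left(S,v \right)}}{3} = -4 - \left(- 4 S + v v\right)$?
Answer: $-992$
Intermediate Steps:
$k{\left(t \right)} = t^{\frac{3}{2}}$
$Q{\left(S,v \right)} = 12 - 12 S + 3 v^{2}$ ($Q{\left(S,v \right)} = - 3 \left(-4 - \left(- 4 S + v v\right)\right) = - 3 \left(-4 - \left(- 4 S + v^{2}\right)\right) = - 3 \left(-4 - \left(v^{2} - 4 S\right)\right) = - 3 \left(-4 + \left(- v^{2} + 4 S\right)\right) = - 3 \left(-4 - v^{2} + 4 S\right) = 12 - 12 S + 3 v^{2}$)
$k{\left(16 \right)} - Q{\left(13,-20 \right)} = 16^{\frac{3}{2}} - \left(12 - 156 + 3 \left(-20\right)^{2}\right) = 64 - \left(12 - 156 + 3 \cdot 400\right) = 64 - \left(12 - 156 + 1200\right) = 64 - 1056 = -992$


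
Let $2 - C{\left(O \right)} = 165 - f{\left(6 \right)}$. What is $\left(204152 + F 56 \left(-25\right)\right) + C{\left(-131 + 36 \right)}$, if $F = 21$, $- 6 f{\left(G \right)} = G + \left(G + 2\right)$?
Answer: $\frac{523760}{3} \approx 1.7459 \cdot 10^{5}$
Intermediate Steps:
$f{\left(G \right)} = - \frac{1}{3} - \frac{G}{3}$ ($f{\left(G \right)} = - \frac{G + \left(G + 2\right)}{6} = - \frac{G + \left(2 + G\right)}{6} = - \frac{2 + 2 G}{6} = - \frac{1}{3} - \frac{G}{3}$)
$C{\left(O \right)} = - \frac{496}{3}$ ($C{\left(O \right)} = 2 - \left(165 - \left(- \frac{1}{3} - 2\right)\right) = 2 - \left(165 - - \frac{7}{3}\right) = 2 - \left(165 + \frac{7}{3}\right) = 2 - \frac{502}{3} = - \frac{496}{3}$)
$\left(204152 + F 56 \left(-25\right)\right) + C{\left(-131 + 36 \right)} = \left(204152 + 21 \cdot 56 \left(-25\right)\right) - \frac{496}{3} = \left(204152 + 1176 \left(-25\right)\right) - \frac{496}{3} = \left(204152 - 29400\right) - \frac{496}{3} = 174752 - \frac{496}{3} = \frac{523760}{3}$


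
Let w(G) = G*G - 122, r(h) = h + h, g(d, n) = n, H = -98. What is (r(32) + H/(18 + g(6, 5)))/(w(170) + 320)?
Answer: 687/334627 ≈ 0.0020530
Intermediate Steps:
r(h) = 2*h
w(G) = -122 + G**2 (w(G) = G**2 - 122 = -122 + G**2)
(r(32) + H/(18 + g(6, 5)))/(w(170) + 320) = (2*32 - 98/(18 + 5))/((-122 + 170**2) + 320) = (64 - 98/23)/((-122 + 28900) + 320) = (64 + (1/23)*(-98))/(28778 + 320) = (64 - 98/23)/29098 = (1374/23)*(1/29098) = 687/334627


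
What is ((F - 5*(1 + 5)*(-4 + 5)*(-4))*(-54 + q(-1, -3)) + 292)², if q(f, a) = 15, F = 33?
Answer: 32205625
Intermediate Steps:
((F - 5*(1 + 5)*(-4 + 5)*(-4))*(-54 + q(-1, -3)) + 292)² = ((33 - 5*(1 + 5)*(-4 + 5)*(-4))*(-54 + 15) + 292)² = ((33 - 30*(-4))*(-39) + 292)² = ((33 + 120)*(-39) + 292)² = (153*(-39) + 292)² = (-5967 + 292)² = (-5675)² = 32205625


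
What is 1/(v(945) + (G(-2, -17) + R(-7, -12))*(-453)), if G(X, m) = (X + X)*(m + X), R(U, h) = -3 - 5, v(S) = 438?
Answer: -1/30366 ≈ -3.2932e-5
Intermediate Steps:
R(U, h) = -8
G(X, m) = 2*X*(X + m) (G(X, m) = (2*X)*(X + m) = 2*X*(X + m))
1/(v(945) + (G(-2, -17) + R(-7, -12))*(-453)) = 1/(438 + (2*(-2)*(-2 - 17) - 8)*(-453)) = 1/(438 + (2*(-2)*(-19) - 8)*(-453)) = 1/(438 + (76 - 8)*(-453)) = 1/(438 + 68*(-453)) = 1/(438 - 30804) = 1/(-30366) = -1/30366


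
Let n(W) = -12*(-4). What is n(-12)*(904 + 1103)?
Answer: 96336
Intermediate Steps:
n(W) = 48
n(-12)*(904 + 1103) = 48*(904 + 1103) = 48*2007 = 96336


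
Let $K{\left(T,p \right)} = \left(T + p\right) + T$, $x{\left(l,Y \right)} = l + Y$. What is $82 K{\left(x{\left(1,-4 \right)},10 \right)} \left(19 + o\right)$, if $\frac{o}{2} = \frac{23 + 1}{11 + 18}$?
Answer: $\frac{196472}{29} \approx 6774.9$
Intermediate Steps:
$x{\left(l,Y \right)} = Y + l$
$o = \frac{48}{29}$ ($o = 2 \frac{23 + 1}{11 + 18} = 2 \cdot \frac{24}{29} = \frac{48}{29} \approx 1.6552$)
$K{\left(T,p \right)} = p + 2 T$
$82 K{\left(x{\left(1,-4 \right)},10 \right)} \left(19 + o\right) = 82 \left(10 + 2 \left(-4 + 1\right)\right) \left(19 + \frac{48}{29}\right) = 82 \left(10 + 2 \left(-3\right)\right) \frac{599}{29} = 82 \left(10 - 6\right) \frac{599}{29} = 82 \cdot 4 \cdot \frac{599}{29} = 328 \cdot \frac{599}{29} = \frac{196472}{29}$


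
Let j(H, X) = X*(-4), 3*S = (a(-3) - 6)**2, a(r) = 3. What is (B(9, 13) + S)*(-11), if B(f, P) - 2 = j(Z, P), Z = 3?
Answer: 517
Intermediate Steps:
S = 3 (S = (3 - 6)**2/3 = (1/3)*(-3)**2 = (1/3)*9 = 3)
j(H, X) = -4*X
B(f, P) = 2 - 4*P
(B(9, 13) + S)*(-11) = ((2 - 4*13) + 3)*(-11) = ((2 - 52) + 3)*(-11) = (-50 + 3)*(-11) = -47*(-11) = 517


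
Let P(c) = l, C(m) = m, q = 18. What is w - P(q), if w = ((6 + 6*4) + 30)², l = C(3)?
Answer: 3597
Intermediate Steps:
l = 3
w = 3600 (w = ((6 + 24) + 30)² = (30 + 30)² = 60² = 3600)
P(c) = 3
w - P(q) = 3600 - 1*3 = 3600 - 3 = 3597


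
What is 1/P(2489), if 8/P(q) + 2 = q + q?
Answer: 622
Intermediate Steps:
P(q) = 8/(-2 + 2*q) (P(q) = 8/(-2 + (q + q)) = 8/(-2 + 2*q))
1/P(2489) = 1/(4/(-1 + 2489)) = 1/(4/2488) = 1/(4*(1/2488)) = 1/(1/622) = 622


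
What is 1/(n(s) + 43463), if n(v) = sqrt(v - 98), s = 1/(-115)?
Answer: 4998245/217238733706 - 17*I*sqrt(4485)/217238733706 ≈ 2.3008e-5 - 5.2407e-9*I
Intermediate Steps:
s = -1/115 ≈ -0.0086956
n(v) = sqrt(-98 + v)
1/(n(s) + 43463) = 1/(sqrt(-98 - 1/115) + 43463) = 1/(sqrt(-11271/115) + 43463) = 1/(17*I*sqrt(4485)/115 + 43463) = 1/(43463 + 17*I*sqrt(4485)/115)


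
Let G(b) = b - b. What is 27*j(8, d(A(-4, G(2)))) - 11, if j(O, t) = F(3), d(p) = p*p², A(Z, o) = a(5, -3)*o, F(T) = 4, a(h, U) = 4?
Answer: 97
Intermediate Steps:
G(b) = 0
A(Z, o) = 4*o
d(p) = p³
j(O, t) = 4
27*j(8, d(A(-4, G(2)))) - 11 = 27*4 - 11 = 108 - 11 = 97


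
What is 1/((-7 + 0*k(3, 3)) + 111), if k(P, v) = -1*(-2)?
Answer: 1/104 ≈ 0.0096154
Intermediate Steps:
k(P, v) = 2
1/((-7 + 0*k(3, 3)) + 111) = 1/((-7 + 0*2) + 111) = 1/((-7 + 0) + 111) = 1/(-7 + 111) = 1/104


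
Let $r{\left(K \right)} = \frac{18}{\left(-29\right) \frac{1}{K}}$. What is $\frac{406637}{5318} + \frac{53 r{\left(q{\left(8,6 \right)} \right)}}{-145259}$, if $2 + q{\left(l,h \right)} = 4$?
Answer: $\frac{1712972982251}{22402133498} \approx 76.465$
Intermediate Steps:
$q{\left(l,h \right)} = 2$ ($q{\left(l,h \right)} = -2 + 4 = 2$)
$r{\left(K \right)} = - \frac{18 K}{29}$ ($r{\left(K \right)} = 18 \left(- \frac{K}{29}\right) = - \frac{18 K}{29}$)
$\frac{406637}{5318} + \frac{53 r{\left(q{\left(8,6 \right)} \right)}}{-145259} = \frac{406637}{5318} + \frac{53 \left(\left(- \frac{18}{29}\right) 2\right)}{-145259} = 406637 \cdot \frac{1}{5318} + 53 \left(- \frac{36}{29}\right) \left(- \frac{1}{145259}\right) = \frac{406637}{5318} - - \frac{1908}{4212511} = \frac{406637}{5318} + \frac{1908}{4212511} = \frac{1712972982251}{22402133498}$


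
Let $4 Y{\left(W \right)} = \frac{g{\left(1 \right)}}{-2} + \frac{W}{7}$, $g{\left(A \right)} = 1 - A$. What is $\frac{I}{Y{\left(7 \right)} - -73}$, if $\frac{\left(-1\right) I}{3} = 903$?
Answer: $- \frac{10836}{293} \approx -36.983$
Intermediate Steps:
$Y{\left(W \right)} = \frac{W}{28}$ ($Y{\left(W \right)} = \frac{\frac{1 - 1}{-2} + \frac{W}{7}}{4} = \frac{\left(1 - 1\right) \left(- \frac{1}{2}\right) + W \frac{1}{7}}{4} = \frac{0 \left(- \frac{1}{2}\right) + \frac{W}{7}}{4} = \frac{0 + \frac{W}{7}}{4} = \frac{\frac{1}{7} W}{4} = \frac{W}{28}$)
$I = -2709$ ($I = \left(-3\right) 903 = -2709$)
$\frac{I}{Y{\left(7 \right)} - -73} = - \frac{2709}{\frac{1}{28} \cdot 7 - -73} = - \frac{2709}{\frac{1}{4} + 73} = - \frac{2709}{\frac{293}{4}} = \left(-2709\right) \frac{4}{293} = - \frac{10836}{293}$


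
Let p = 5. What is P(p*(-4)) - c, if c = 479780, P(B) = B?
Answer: -479800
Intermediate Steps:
P(p*(-4)) - c = 5*(-4) - 1*479780 = -20 - 479780 = -479800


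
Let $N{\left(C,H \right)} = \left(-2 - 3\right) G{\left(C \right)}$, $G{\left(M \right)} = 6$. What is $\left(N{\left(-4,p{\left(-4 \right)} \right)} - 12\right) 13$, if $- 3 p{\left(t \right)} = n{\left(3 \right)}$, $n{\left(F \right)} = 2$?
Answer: $-546$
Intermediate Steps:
$p{\left(t \right)} = - \frac{2}{3}$ ($p{\left(t \right)} = \left(- \frac{1}{3}\right) 2 = - \frac{2}{3}$)
$N{\left(C,H \right)} = -30$ ($N{\left(C,H \right)} = \left(-2 - 3\right) 6 = \left(-5\right) 6 = -30$)
$\left(N{\left(-4,p{\left(-4 \right)} \right)} - 12\right) 13 = \left(-30 - 12\right) 13 = \left(-42\right) 13 = -546$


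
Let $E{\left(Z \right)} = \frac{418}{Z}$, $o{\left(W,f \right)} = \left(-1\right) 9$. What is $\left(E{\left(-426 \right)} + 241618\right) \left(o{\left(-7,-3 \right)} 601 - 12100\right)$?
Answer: $- \frac{901090617325}{213} \approx -4.2305 \cdot 10^{9}$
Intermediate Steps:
$o{\left(W,f \right)} = -9$
$\left(E{\left(-426 \right)} + 241618\right) \left(o{\left(-7,-3 \right)} 601 - 12100\right) = \left(\frac{418}{-426} + 241618\right) \left(\left(-9\right) 601 - 12100\right) = \left(418 \left(- \frac{1}{426}\right) + 241618\right) \left(-5409 - 12100\right) = \left(- \frac{209}{213} + 241618\right) \left(-17509\right) = \frac{51464425}{213} \left(-17509\right) = - \frac{901090617325}{213}$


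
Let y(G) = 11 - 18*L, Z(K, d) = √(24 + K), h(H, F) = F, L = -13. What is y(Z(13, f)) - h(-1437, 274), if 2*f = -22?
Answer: -29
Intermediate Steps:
f = -11 (f = (½)*(-22) = -11)
y(G) = 245 (y(G) = 11 - 18*(-13) = 11 + 234 = 245)
y(Z(13, f)) - h(-1437, 274) = 245 - 1*274 = 245 - 274 = -29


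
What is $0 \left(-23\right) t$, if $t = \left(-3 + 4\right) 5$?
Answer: $0$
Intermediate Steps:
$t = 5$ ($t = 1 \cdot 5 = 5$)
$0 \left(-23\right) t = 0 \left(-23\right) 5 = 0 \cdot 5 = 0$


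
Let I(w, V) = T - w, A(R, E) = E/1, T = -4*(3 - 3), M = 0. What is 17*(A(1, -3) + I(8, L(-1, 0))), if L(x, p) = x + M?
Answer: -187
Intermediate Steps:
L(x, p) = x (L(x, p) = x + 0 = x)
T = 0 (T = -4*0 = 0)
A(R, E) = E (A(R, E) = E*1 = E)
I(w, V) = -w (I(w, V) = 0 - w = -w)
17*(A(1, -3) + I(8, L(-1, 0))) = 17*(-3 - 1*8) = 17*(-3 - 8) = 17*(-11) = -187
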